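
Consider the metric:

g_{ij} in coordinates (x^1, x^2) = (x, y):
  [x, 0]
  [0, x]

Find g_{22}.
With x^1 = x, x^2 = y, g_{22} = g_{yy} is the row-2, column-2 entry of the matrix.
g_{22} = x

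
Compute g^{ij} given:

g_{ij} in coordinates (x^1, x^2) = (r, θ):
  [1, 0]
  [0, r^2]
The metric is diagonal, so g^{ij} is diagonal with entries 1/g_{ii}: diag(1, 1/(r^2)).
g^{ij}:
  [1, 0]
  [0, 1/r^2]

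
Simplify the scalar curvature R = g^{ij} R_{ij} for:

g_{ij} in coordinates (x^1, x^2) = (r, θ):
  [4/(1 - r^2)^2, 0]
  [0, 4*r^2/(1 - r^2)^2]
Non-zero Christoffel symbols (Γ^k_{ij} = Γ^k_{ji}):
Γ^r_{r r} = 2*r/(1 - r^2)
Γ^r_{θ θ} = (r^3 + r)/(r^2 - 1)
Γ^θ_{r θ} = (-r^2 - 1)/(r^3 - r)
Ricci tensor (R_{ij} = R^k_{ikj}): R_{rr} = -4/(r^2 - 1)^2, R_{rθ} = 0, R_{θθ} = -4*r^2/(r^2 - 1)^2
Inverse metric: g^{rr} = (1 - r^2)^2/4, g^{θθ} = (1 - r^2)^2/(4*r^2)
R = g^{ij} R_{ij} = ((1 - r^2)^2/4)(-4/(r^2 - 1)^2) + ((1 - r^2)^2/(4*r^2))(-4*r^2/(r^2 - 1)^2) = -2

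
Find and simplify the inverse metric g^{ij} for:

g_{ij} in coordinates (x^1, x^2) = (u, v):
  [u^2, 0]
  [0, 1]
The metric is diagonal, so g^{ij} is diagonal with entries 1/g_{ii}: diag(1/(u^2), 1).
g^{ij}:
  [1/u^2, 0]
  [0, 1]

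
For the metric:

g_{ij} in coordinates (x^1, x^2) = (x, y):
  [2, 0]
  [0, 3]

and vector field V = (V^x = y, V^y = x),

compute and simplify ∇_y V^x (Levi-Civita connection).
All Christoffel symbols are zero.
∇_y V^x = ∂_y V^x + Γ^x_{y j} V^j
  = (1) + (0)(y) + (0)(x)
  = 1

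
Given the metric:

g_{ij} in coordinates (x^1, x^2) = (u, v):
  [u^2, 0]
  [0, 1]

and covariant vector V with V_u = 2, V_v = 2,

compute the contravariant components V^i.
Inverse metric (diagonal): g^{uu} = 1/u^2, g^{vv} = 1
V^i = g^{ij} V_j:
V^u = (1/u^2)(2) + (0)(2) = 2/u^2
V^v = (0)(2) + (1)(2) = 2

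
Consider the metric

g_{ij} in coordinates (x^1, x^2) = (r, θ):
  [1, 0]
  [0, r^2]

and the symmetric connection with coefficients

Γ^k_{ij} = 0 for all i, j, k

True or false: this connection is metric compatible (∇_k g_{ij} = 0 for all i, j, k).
Using ∇_k g_{ij} = ∂_k g_{ij} - Γ^m_{ki} g_{mj} - Γ^m_{kj} g_{im}:
∇_r g_{θθ} = (2*r) - (0) - (0) = 2*r ≠ 0
So the connection is not metric compatible (it is not the Levi-Civita connection).
False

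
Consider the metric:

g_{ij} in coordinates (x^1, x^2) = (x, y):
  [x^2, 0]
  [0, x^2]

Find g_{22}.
With x^1 = x, x^2 = y, g_{22} = g_{yy} is the row-2, column-2 entry of the matrix.
g_{22} = x^2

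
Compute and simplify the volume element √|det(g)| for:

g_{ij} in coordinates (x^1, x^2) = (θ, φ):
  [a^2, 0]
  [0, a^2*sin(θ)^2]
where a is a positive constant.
det(g) = a^4*sin(θ)^2
√|det(g)| = a^2*sin(θ) (taking 0 < θ < π so that |sin(θ)| = sin(θ))
Volume element: dV = a^2*sin(θ) dθ dφ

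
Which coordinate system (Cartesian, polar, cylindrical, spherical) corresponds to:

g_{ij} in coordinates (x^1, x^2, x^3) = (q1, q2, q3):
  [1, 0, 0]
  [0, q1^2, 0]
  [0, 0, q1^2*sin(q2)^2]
The line element ds^2 = dq1^2 + q1^2 dq2^2 + q1^2 sin(q2)^2 dq3^2 is dr^2 + r^2 dθ^2 + r^2 sin(θ)^2 dφ^2 with q1 = r, q2 = θ, q3 = φ.
spherical coordinates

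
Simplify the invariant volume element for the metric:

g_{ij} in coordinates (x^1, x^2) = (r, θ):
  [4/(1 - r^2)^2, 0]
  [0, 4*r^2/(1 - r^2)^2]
det(g) = 16*r^2/(1 - r^2)^4
√|det(g)| = 4*r/(r^2 - 1)^2
Volume element: dV = 4*r/(r^2 - 1)^2 dr dθ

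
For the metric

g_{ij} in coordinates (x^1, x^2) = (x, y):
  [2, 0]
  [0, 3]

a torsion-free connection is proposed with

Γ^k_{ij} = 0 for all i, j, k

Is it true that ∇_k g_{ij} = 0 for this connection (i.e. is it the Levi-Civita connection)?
Using ∇_k g_{ij} = ∂_k g_{ij} - Γ^m_{ki} g_{mj} - Γ^m_{kj} g_{im}:
e.g. ∇_x g_{xx} = (0) - (0) - (0) = 0
Every component ∇_k g_{ij} vanishes: the connection is metric compatible.
Yes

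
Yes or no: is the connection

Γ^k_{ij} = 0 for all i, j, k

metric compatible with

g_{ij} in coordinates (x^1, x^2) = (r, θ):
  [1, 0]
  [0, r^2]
Using ∇_k g_{ij} = ∂_k g_{ij} - Γ^m_{ki} g_{mj} - Γ^m_{kj} g_{im}:
∇_r g_{θθ} = (2*r) - (0) - (0) = 2*r ≠ 0
So the connection is not metric compatible (it is not the Levi-Civita connection).
No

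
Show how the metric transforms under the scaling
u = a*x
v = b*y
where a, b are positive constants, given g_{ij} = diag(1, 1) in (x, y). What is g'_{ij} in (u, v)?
Invert the transformation: x = u/a, y = v/b
g'_{ij} = (∂x^k/∂x'^i)(∂x^l/∂x'^j) g_{kl}; with g_{kl} = δ_{kl} this is Σ_k (∂x^k/∂x'^i)(∂x^k/∂x'^j).
Jacobian: ∂x/∂u = 1/a, ∂x/∂v = 0, ∂y/∂u = 0, ∂y/∂v = 1/b
g'_{uu} = (1/a)(1/a) + (0)(0) = 1/a^2
g'_{uv} = (1/a)(0) + (0)(1/b) = 0
g'_{vv} = (0)(0) + (1/b)(1/b) = 1/b^2
g'_{ij} = diag(1/a^2, 1/b^2)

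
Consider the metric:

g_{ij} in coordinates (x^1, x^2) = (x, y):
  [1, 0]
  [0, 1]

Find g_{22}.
With x^1 = x, x^2 = y, g_{22} = g_{yy} is the row-2, column-2 entry of the matrix.
g_{22} = 1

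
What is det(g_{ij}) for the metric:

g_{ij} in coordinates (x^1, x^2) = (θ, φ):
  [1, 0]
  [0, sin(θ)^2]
For a 2×2 metric: det(g) = g_{11}·g_{22} - g_{12}·g_{21}
= (1)·(sin(θ)^2) - (0)·(0)
= sin(θ)^2 - 0
det(g) = sin(θ)^2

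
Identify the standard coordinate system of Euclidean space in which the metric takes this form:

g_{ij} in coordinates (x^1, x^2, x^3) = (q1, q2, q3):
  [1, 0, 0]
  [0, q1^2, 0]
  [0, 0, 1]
The line element ds^2 = dq1^2 + q1^2 dq2^2 + dq3^2 is dr^2 + r^2 dθ^2 + dz^2 with q1 = r, q2 = θ, q3 = z.
cylindrical coordinates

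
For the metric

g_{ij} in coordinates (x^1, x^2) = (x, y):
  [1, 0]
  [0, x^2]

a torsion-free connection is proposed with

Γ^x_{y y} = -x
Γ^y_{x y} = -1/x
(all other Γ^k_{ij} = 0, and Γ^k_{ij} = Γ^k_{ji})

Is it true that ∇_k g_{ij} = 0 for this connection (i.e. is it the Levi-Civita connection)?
Using ∇_k g_{ij} = ∂_k g_{ij} - Γ^m_{ki} g_{mj} - Γ^m_{kj} g_{im}:
∇_x g_{yy} = (2*x) - (-x) - (-x) = 4*x ≠ 0
So the connection is not metric compatible (it is not the Levi-Civita connection).
No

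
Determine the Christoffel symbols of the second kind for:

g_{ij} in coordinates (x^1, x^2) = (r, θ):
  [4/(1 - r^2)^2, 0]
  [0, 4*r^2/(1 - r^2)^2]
Using Γ^k_{ij} = (1/2) g^{km} (∂_i g_{mj} + ∂_j g_{mi} - ∂_m g_{ij}); the metric is diagonal, so only the m = k term contributes.
Non-zero symbols (using the symmetry Γ^k_{ij} = Γ^k_{ji}):
Γ^r_{r r} = (1/2) g^{rr} (∂_r g_{rr} + ∂_r g_{rr} - ∂_r g_{rr}) = (1/2)((1 - r^2)^2/4)((16*r/(1 - r^2)^3) + (16*r/(1 - r^2)^3) - (16*r/(1 - r^2)^3)) = 2*r/(1 - r^2)
Γ^r_{θ θ} = (1/2) g^{rr} (∂_θ g_{rθ} + ∂_θ g_{rθ} - ∂_r g_{θθ}) = (1/2)((1 - r^2)^2/4)((0) + (0) - (-8*(r^3 + r)/(r^2 - 1)^3)) = (r^3 + r)/(r^2 - 1)
Γ^θ_{r θ} = (1/2) g^{θθ} (∂_r g_{θθ} + ∂_θ g_{θr} - ∂_θ g_{rθ}) = (1/2)((1 - r^2)^2/(4*r^2))((-8*(r^3 + r)/(r^2 - 1)^3) + (0) - (0)) = (-r^2 - 1)/(r^3 - r)
All other Christoffel symbols are zero.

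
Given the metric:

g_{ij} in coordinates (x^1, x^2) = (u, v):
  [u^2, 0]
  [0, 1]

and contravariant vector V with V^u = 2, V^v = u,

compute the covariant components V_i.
V_i = g_{ij} V^j:
V_u = (u^2)(2) + (0)(u) = 2*u^2
V_v = (0)(2) + (1)(u) = u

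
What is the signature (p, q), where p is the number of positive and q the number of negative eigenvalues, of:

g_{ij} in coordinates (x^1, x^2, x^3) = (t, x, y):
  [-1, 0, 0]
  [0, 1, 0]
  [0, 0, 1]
The metric is diagonal, so its eigenvalues are the diagonal entries: -1, 1, 1 (at a generic point, where coordinate-dependent entries are positive).
2 positive, 1 negative.
(2, 1) - Lorentzian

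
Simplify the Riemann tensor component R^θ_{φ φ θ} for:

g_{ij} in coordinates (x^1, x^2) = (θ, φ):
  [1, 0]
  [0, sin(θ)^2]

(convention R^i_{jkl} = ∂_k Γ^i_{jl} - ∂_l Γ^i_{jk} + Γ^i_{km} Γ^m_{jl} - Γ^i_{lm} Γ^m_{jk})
Non-zero Christoffel symbols (Γ^k_{ij} = Γ^k_{ji}):
Γ^θ_{φ φ} = -sin(2*θ)/2
Γ^φ_{θ φ} = 1/tan(θ)
R^θ_{φ φ θ} = ∂_φ Γ^θ_{φ θ} - ∂_θ Γ^θ_{φ φ} + Γ^θ_{φ m} Γ^m_{φ θ} - Γ^θ_{θ m} Γ^m_{φ φ}
  = (0) - (-cos(2*θ)) + (-cos(θ)^2) - (0) = -sin(θ)^2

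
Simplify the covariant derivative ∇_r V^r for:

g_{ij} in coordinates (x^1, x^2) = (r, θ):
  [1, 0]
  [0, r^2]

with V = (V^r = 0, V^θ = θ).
Non-zero Christoffel symbols:
Γ^r_{θ θ} = -r
Γ^θ_{r θ} = 1/r
∇_r V^r = ∂_r V^r + Γ^r_{r j} V^j
  = (0) + (0)(0) + (0)(θ)
  = 0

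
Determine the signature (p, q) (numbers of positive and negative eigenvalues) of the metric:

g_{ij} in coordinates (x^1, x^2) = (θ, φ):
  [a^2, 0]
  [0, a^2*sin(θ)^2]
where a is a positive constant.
The metric is diagonal, so its eigenvalues are the diagonal entries: a^2, a^2*sin(θ)^2 (at a generic point, where coordinate-dependent entries are positive).
2 positive, 0 negative.
(2, 0) - Riemannian (positive definite)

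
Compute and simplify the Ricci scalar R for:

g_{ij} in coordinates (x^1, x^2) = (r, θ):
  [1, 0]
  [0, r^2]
Non-zero Christoffel symbols (Γ^k_{ij} = Γ^k_{ji}):
Γ^r_{θ θ} = -r
Γ^θ_{r θ} = 1/r
Ricci tensor (R_{ij} = R^k_{ikj}): R_{rr} = 0, R_{rθ} = 0, R_{θθ} = 0
Inverse metric: g^{rr} = 1, g^{θθ} = 1/r^2
R = g^{ij} R_{ij} = (1)(0) + (1/r^2)(0) = 0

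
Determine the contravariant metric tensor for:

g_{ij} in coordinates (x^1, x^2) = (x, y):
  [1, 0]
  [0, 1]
The metric is diagonal, so g^{ij} is diagonal with entries 1/g_{ii}: diag(1, 1).
g^{ij}:
  [1, 0]
  [0, 1]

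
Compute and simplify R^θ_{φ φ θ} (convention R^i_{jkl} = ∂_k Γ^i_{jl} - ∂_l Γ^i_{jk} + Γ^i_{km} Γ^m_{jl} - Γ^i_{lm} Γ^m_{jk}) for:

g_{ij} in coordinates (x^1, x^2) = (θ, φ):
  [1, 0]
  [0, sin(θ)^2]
Non-zero Christoffel symbols (Γ^k_{ij} = Γ^k_{ji}):
Γ^θ_{φ φ} = -sin(2*θ)/2
Γ^φ_{θ φ} = 1/tan(θ)
R^θ_{φ φ θ} = ∂_φ Γ^θ_{φ θ} - ∂_θ Γ^θ_{φ φ} + Γ^θ_{φ m} Γ^m_{φ θ} - Γ^θ_{θ m} Γ^m_{φ φ}
  = (0) - (-cos(2*θ)) + (-cos(θ)^2) - (0) = -sin(θ)^2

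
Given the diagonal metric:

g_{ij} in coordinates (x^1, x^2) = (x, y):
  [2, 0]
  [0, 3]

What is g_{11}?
With x^1 = x, x^2 = y, g_{11} = g_{xx} is the row-1, column-1 entry of the matrix.
g_{11} = 2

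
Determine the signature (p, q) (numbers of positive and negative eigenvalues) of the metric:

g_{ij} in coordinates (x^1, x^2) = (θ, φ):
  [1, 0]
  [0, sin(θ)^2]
The metric is diagonal, so its eigenvalues are the diagonal entries: 1, sin(θ)^2 (at a generic point, where coordinate-dependent entries are positive).
2 positive, 0 negative.
(2, 0) - Riemannian (positive definite)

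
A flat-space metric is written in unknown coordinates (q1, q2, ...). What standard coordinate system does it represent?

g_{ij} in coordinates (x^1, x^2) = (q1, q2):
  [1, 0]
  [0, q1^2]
The line element ds^2 = dq1^2 + q1^2 dq2^2 is dr^2 + r^2 dθ^2 with q1 = r, q2 = θ.
polar coordinates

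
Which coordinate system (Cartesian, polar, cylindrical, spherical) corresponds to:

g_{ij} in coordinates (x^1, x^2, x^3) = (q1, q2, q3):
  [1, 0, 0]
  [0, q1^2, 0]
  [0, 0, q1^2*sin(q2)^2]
The line element ds^2 = dq1^2 + q1^2 dq2^2 + q1^2 sin(q2)^2 dq3^2 is dr^2 + r^2 dθ^2 + r^2 sin(θ)^2 dφ^2 with q1 = r, q2 = θ, q3 = φ.
spherical coordinates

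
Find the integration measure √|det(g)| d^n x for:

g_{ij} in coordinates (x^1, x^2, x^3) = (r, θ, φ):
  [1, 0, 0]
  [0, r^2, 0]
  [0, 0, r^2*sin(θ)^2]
det(g) = r^4*sin(θ)^2
√|det(g)| = r^2*sin(θ) (taking 0 < θ < π so that |sin(θ)| = sin(θ))
Volume element: dV = r^2*sin(θ) dr dθ dφ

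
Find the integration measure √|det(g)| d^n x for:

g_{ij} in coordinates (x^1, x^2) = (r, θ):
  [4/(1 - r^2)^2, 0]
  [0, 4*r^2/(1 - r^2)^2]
det(g) = 16*r^2/(1 - r^2)^4
√|det(g)| = 4*r/(r^2 - 1)^2
Volume element: dV = 4*r/(r^2 - 1)^2 dr dθ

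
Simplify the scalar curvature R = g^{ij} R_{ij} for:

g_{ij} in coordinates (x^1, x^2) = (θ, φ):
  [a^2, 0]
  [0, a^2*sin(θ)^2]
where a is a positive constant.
Non-zero Christoffel symbols (Γ^k_{ij} = Γ^k_{ji}):
Γ^θ_{φ φ} = -sin(2*θ)/2
Γ^φ_{θ φ} = 1/tan(θ)
Ricci tensor (R_{ij} = R^k_{ikj}): R_{θθ} = 1, R_{θφ} = 0, R_{φφ} = sin(θ)^2
Inverse metric: g^{θθ} = 1/a^2, g^{φφ} = 1/(a^2*sin(θ)^2)
R = g^{ij} R_{ij} = (1/a^2)(1) + (1/(a^2*sin(θ)^2))(sin(θ)^2) = 2/a^2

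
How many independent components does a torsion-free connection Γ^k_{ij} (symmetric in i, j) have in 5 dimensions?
Γ^k_{ij} has n choices for the upper index and n(n+1)/2 independent symmetric lower index pairs.
Total = 5 × 5×6/2 = 5 × 15 = 75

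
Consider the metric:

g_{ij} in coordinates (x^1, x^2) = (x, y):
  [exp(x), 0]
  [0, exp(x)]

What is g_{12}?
With x^1 = x, x^2 = y, g_{12} = g_{xy} is the row-1, column-2 entry of the matrix.
g_{12} = 0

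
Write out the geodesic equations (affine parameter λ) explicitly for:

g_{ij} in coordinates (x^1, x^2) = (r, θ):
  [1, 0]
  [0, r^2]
Geodesic equation: d^2x^k/dλ^2 + Γ^k_{ij} (dx^i/dλ)(dx^j/dλ) = 0.
Non-zero Christoffel symbols:
Γ^r_{θ θ} = -r
Γ^θ_{r θ} = 1/r
Substituting (the symmetric pair Γ^k_{ij}, Γ^k_{ji} combines into a factor 2):
d^2r/dλ^2 - r (dθ/dλ)^2 = 0
d^2θ/dλ^2 + (2/r) (dr/dλ)(dθ/dλ) = 0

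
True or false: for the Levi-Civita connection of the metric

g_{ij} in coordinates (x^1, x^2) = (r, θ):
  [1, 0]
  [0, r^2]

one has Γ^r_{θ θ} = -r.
Γ^r_{θ θ} = (1/2) g^{rr} (∂_θ g_{rθ} + ∂_θ g_{rθ} - ∂_r g_{θθ}) = (1/2)(1)((0) + (0) - (2*r)) = -r
This equals the proposed value -r.
True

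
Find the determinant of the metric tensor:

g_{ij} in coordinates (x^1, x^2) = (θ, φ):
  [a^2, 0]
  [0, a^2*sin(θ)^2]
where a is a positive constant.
For a 2×2 metric: det(g) = g_{11}·g_{22} - g_{12}·g_{21}
= (a^2)·(a^2*sin(θ)^2) - (0)·(0)
= a^4*sin(θ)^2 - 0
det(g) = a^4*sin(θ)^2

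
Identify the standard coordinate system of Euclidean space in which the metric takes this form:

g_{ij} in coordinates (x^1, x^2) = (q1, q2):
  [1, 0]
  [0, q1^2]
The line element ds^2 = dq1^2 + q1^2 dq2^2 is dr^2 + r^2 dθ^2 with q1 = r, q2 = θ.
polar coordinates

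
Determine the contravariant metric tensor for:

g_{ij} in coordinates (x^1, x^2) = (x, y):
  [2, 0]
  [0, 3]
The metric is diagonal, so g^{ij} is diagonal with entries 1/g_{ii}: diag(1/2, 1/3).
g^{ij}:
  [1/2, 0]
  [0, 1/3]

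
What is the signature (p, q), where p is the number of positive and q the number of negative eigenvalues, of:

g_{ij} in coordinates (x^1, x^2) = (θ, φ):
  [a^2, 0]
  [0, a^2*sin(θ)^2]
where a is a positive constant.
The metric is diagonal, so its eigenvalues are the diagonal entries: a^2, a^2*sin(θ)^2 (at a generic point, where coordinate-dependent entries are positive).
2 positive, 0 negative.
(2, 0) - Riemannian (positive definite)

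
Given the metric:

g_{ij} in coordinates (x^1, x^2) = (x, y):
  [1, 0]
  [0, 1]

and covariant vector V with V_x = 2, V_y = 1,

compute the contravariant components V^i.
Inverse metric (diagonal): g^{xx} = 1, g^{yy} = 1
V^i = g^{ij} V_j:
V^x = (1)(2) + (0)(1) = 2
V^y = (0)(2) + (1)(1) = 1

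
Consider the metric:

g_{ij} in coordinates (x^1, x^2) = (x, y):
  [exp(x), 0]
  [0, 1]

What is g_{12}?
With x^1 = x, x^2 = y, g_{12} = g_{xy} is the row-1, column-2 entry of the matrix.
g_{12} = 0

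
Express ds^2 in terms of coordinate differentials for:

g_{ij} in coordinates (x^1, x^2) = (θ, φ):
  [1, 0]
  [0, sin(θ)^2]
ds^2 = g_{ij} dx^i dx^j; only the non-zero components contribute.
ds^2 = dθ^2 + sin(θ)^2 dφ^2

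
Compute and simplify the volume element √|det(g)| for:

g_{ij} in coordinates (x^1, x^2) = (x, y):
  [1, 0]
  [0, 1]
det(g) = 1
√|det(g)| = 1
Volume element: dV = 1 dx dy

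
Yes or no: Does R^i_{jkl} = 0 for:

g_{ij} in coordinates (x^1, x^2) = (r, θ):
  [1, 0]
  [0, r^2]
Non-zero Christoffel symbols:
Γ^r_{θ θ} = -r
Γ^θ_{r θ} = 1/r
Ricci tensor: R_{rr} = 0, R_{rθ} = 0, R_{θθ} = 0
All R_{ij} vanish; in 2 dimensions the Riemann tensor is fully determined by the Ricci tensor, so R^i_{jkl} = 0: the metric is flat (curvilinear coordinates on flat space).
Yes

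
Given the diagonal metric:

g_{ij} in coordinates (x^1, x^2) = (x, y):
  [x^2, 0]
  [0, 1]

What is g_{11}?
With x^1 = x, x^2 = y, g_{11} = g_{xx} is the row-1, column-1 entry of the matrix.
g_{11} = x^2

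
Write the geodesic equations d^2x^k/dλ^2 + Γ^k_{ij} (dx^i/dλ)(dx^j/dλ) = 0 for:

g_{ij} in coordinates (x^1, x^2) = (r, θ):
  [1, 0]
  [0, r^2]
Geodesic equation: d^2x^k/dλ^2 + Γ^k_{ij} (dx^i/dλ)(dx^j/dλ) = 0.
Non-zero Christoffel symbols:
Γ^r_{θ θ} = -r
Γ^θ_{r θ} = 1/r
Substituting (the symmetric pair Γ^k_{ij}, Γ^k_{ji} combines into a factor 2):
d^2r/dλ^2 - r (dθ/dλ)^2 = 0
d^2θ/dλ^2 + (2/r) (dr/dλ)(dθ/dλ) = 0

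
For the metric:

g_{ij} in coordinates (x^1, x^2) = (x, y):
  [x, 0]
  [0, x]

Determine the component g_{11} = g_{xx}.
With x^1 = x, x^2 = y, g_{11} = g_{xx} is the row-1, column-1 entry of the matrix.
g_{11} = x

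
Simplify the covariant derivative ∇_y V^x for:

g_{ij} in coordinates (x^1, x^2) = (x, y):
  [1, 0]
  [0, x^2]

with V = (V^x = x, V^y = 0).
Non-zero Christoffel symbols:
Γ^x_{y y} = -x
Γ^y_{x y} = 1/x
∇_y V^x = ∂_y V^x + Γ^x_{y j} V^j
  = (0) + (0)(x) + (-x)(0)
  = 0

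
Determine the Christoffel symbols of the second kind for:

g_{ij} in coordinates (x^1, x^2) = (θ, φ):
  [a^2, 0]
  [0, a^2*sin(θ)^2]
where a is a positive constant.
Using Γ^k_{ij} = (1/2) g^{km} (∂_i g_{mj} + ∂_j g_{mi} - ∂_m g_{ij}); the metric is diagonal, so only the m = k term contributes.
Non-zero symbols (using the symmetry Γ^k_{ij} = Γ^k_{ji}):
Γ^θ_{φ φ} = (1/2) g^{θθ} (∂_φ g_{θφ} + ∂_φ g_{θφ} - ∂_θ g_{φφ}) = (1/2)(1/a^2)((0) + (0) - (a^2*sin(2*θ))) = -sin(2*θ)/2
Γ^φ_{θ φ} = (1/2) g^{φφ} (∂_θ g_{φφ} + ∂_φ g_{φθ} - ∂_φ g_{θφ}) = (1/2)(1/(a^2*sin(θ)^2))((a^2*sin(2*θ)) + (0) - (0)) = 1/tan(θ)
All other Christoffel symbols are zero.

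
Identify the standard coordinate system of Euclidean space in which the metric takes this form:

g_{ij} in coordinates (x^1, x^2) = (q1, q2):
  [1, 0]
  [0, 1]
All components are constant and the metric is the identity, i.e. orthonormal rectilinear coordinates.
Cartesian (2D) coordinates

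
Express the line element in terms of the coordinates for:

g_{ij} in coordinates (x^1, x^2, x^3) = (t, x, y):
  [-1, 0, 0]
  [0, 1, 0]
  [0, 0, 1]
ds^2 = g_{ij} dx^i dx^j; only the non-zero components contribute.
ds^2 = -dt^2 + dx^2 + dy^2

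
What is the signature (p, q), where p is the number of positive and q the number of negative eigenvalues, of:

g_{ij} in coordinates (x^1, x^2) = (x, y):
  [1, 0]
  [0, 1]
The metric is diagonal, so its eigenvalues are the diagonal entries: 1, 1 (at a generic point, where coordinate-dependent entries are positive).
2 positive, 0 negative.
(2, 0) - Riemannian (positive definite)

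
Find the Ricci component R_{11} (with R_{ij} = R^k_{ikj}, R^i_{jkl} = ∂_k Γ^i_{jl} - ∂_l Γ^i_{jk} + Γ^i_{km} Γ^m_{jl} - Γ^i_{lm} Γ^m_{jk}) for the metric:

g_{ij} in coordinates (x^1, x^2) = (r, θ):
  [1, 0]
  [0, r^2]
Non-zero Christoffel symbols (Γ^k_{ij} = Γ^k_{ji}):
Γ^r_{θ θ} = -r
Γ^θ_{r θ} = 1/r
R^r_{r r r} = 0 (a repeated index in an antisymmetric pair)
R^θ_{r θ r} = ∂_θ Γ^θ_{r r} - ∂_r Γ^θ_{r θ} + Γ^θ_{θ m} Γ^m_{r r} - Γ^θ_{r m} Γ^m_{r θ}
  = (0) - (-1/r^2) + (0) - (1/r^2) = 0
R_{rr} = R^r_{r r r} + R^θ_{r θ r} = (0) + (0) = 0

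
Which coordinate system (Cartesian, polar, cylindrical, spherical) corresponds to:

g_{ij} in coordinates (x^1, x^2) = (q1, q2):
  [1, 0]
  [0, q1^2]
The line element ds^2 = dq1^2 + q1^2 dq2^2 is dr^2 + r^2 dθ^2 with q1 = r, q2 = θ.
polar coordinates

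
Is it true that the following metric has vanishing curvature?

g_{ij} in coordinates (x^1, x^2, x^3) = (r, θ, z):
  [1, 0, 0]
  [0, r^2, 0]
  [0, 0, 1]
Non-zero Christoffel symbols:
Γ^r_{θ θ} = -r
Γ^θ_{r θ} = 1/r
Ricci tensor: R_{rr} = 0, R_{rθ} = 0, R_{rz} = 0, R_{θθ} = 0, R_{θz} = 0, R_{zz} = 0
All R_{ij} vanish; in 3 dimensions the Riemann tensor is fully determined by the Ricci tensor, so R^i_{jkl} = 0: the metric is flat (curvilinear coordinates on flat space).
Yes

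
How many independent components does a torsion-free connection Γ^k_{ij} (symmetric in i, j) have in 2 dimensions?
Γ^k_{ij} has n choices for the upper index and n(n+1)/2 independent symmetric lower index pairs.
Total = 2 × 2×3/2 = 2 × 3 = 6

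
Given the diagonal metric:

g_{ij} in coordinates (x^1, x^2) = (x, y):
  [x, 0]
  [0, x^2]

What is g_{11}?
With x^1 = x, x^2 = y, g_{11} = g_{xx} is the row-1, column-1 entry of the matrix.
g_{11} = x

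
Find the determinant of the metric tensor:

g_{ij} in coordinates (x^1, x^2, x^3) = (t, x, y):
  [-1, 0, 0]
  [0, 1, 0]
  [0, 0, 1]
Diagonal metric: det(g) = g_{11}·g_{22}·g_{33}
= (-1)·(1)·(1)
det(g) = -1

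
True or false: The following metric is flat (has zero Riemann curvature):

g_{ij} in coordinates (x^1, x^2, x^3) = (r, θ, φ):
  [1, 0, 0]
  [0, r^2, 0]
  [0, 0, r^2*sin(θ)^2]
Non-zero Christoffel symbols:
Γ^r_{θ θ} = -r
Γ^r_{φ φ} = -r*sin(θ)^2
Γ^θ_{r θ} = 1/r
Γ^θ_{φ φ} = -sin(2*θ)/2
Γ^φ_{r φ} = 1/r
Γ^φ_{θ φ} = 1/tan(θ)
Ricci tensor: R_{rr} = 0, R_{rθ} = 0, R_{rφ} = 0, R_{θθ} = 0, R_{θφ} = 0, R_{φφ} = 0
All R_{ij} vanish; in 3 dimensions the Riemann tensor is fully determined by the Ricci tensor, so R^i_{jkl} = 0: the metric is flat (curvilinear coordinates on flat space).
True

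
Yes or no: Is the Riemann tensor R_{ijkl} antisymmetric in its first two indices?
R_{ijkl} = -R_{jikl} (follows from metric compatibility).
Yes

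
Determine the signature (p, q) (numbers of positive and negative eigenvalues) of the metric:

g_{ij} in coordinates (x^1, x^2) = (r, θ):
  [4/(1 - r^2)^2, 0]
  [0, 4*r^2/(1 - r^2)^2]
The metric is diagonal, so its eigenvalues are the diagonal entries: 4/(1 - r^2)^2, 4*r^2/(1 - r^2)^2 (at a generic point, where coordinate-dependent entries are positive).
2 positive, 0 negative.
(2, 0) - Riemannian (positive definite)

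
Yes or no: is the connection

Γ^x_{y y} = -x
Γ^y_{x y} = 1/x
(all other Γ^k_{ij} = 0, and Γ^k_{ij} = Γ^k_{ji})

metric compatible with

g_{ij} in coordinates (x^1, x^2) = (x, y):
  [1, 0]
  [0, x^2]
Using ∇_k g_{ij} = ∂_k g_{ij} - Γ^m_{ki} g_{mj} - Γ^m_{kj} g_{im}:
e.g. ∇_x g_{yy} = (2*x) - (x) - (x) = 0
Every component ∇_k g_{ij} vanishes: the connection is metric compatible.
Yes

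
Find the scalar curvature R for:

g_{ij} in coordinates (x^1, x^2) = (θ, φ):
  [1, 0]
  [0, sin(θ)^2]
Non-zero Christoffel symbols (Γ^k_{ij} = Γ^k_{ji}):
Γ^θ_{φ φ} = -sin(2*θ)/2
Γ^φ_{θ φ} = 1/tan(θ)
Ricci tensor (R_{ij} = R^k_{ikj}): R_{θθ} = 1, R_{θφ} = 0, R_{φφ} = sin(θ)^2
Inverse metric: g^{θθ} = 1, g^{φφ} = 1/sin(θ)^2
R = g^{ij} R_{ij} = (1)(1) + (1/sin(θ)^2)(sin(θ)^2) = 2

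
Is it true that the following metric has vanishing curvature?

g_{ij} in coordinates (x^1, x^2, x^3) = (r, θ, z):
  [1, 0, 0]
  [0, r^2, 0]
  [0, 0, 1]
Non-zero Christoffel symbols:
Γ^r_{θ θ} = -r
Γ^θ_{r θ} = 1/r
Ricci tensor: R_{rr} = 0, R_{rθ} = 0, R_{rz} = 0, R_{θθ} = 0, R_{θz} = 0, R_{zz} = 0
All R_{ij} vanish; in 3 dimensions the Riemann tensor is fully determined by the Ricci tensor, so R^i_{jkl} = 0: the metric is flat (curvilinear coordinates on flat space).
Yes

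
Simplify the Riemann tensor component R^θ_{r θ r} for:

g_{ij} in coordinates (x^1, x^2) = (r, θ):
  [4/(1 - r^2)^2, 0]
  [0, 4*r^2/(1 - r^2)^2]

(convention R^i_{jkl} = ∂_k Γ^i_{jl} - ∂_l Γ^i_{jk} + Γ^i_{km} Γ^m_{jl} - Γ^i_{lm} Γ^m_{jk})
Non-zero Christoffel symbols (Γ^k_{ij} = Γ^k_{ji}):
Γ^r_{r r} = 2*r/(1 - r^2)
Γ^r_{θ θ} = (r^3 + r)/(r^2 - 1)
Γ^θ_{r θ} = (-r^2 - 1)/(r^3 - r)
R^θ_{r θ r} = ∂_θ Γ^θ_{r r} - ∂_r Γ^θ_{r θ} + Γ^θ_{θ m} Γ^m_{r r} - Γ^θ_{r m} Γ^m_{r θ}
  = (0) - ((r^4 + 4*r^2 - 1)/(r^3 - r)^2) + (2*(r^2 + 1)/(r^2 - 1)^2) - ((r^2 + 1)^2/(r^3 - r)^2) = -4/(r^2 - 1)^2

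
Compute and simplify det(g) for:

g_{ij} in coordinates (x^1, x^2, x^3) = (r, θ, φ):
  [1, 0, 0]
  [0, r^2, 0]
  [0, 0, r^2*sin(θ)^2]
Diagonal metric: det(g) = g_{11}·g_{22}·g_{33}
= (1)·(r^2)·(r^2*sin(θ)^2)
det(g) = r^4*sin(θ)^2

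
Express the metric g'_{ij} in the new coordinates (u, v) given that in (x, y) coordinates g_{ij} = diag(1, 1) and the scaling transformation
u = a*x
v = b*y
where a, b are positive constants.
Invert the transformation: x = u/a, y = v/b
g'_{ij} = (∂x^k/∂x'^i)(∂x^l/∂x'^j) g_{kl}; with g_{kl} = δ_{kl} this is Σ_k (∂x^k/∂x'^i)(∂x^k/∂x'^j).
Jacobian: ∂x/∂u = 1/a, ∂x/∂v = 0, ∂y/∂u = 0, ∂y/∂v = 1/b
g'_{uu} = (1/a)(1/a) + (0)(0) = 1/a^2
g'_{uv} = (1/a)(0) + (0)(1/b) = 0
g'_{vv} = (0)(0) + (1/b)(1/b) = 1/b^2
g'_{ij} = diag(1/a^2, 1/b^2)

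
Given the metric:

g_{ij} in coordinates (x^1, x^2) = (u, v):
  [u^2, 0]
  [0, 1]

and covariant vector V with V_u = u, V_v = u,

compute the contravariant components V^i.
Inverse metric (diagonal): g^{uu} = 1/u^2, g^{vv} = 1
V^i = g^{ij} V_j:
V^u = (1/u^2)(u) + (0)(u) = 1/u
V^v = (0)(u) + (1)(u) = u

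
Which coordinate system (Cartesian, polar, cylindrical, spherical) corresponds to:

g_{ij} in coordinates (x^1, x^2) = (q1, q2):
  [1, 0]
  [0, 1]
All components are constant and the metric is the identity, i.e. orthonormal rectilinear coordinates.
Cartesian (2D) coordinates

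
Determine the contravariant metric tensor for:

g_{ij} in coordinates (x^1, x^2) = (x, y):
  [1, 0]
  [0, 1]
The metric is diagonal, so g^{ij} is diagonal with entries 1/g_{ii}: diag(1, 1).
g^{ij}:
  [1, 0]
  [0, 1]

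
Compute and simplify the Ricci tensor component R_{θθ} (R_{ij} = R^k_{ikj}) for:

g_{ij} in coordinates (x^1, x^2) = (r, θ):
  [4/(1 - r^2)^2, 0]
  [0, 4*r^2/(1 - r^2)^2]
Non-zero Christoffel symbols (Γ^k_{ij} = Γ^k_{ji}):
Γ^r_{r r} = 2*r/(1 - r^2)
Γ^r_{θ θ} = (r^3 + r)/(r^2 - 1)
Γ^θ_{r θ} = (-r^2 - 1)/(r^3 - r)
R^r_{θ r θ} = ∂_r Γ^r_{θ θ} - ∂_θ Γ^r_{θ r} + Γ^r_{r m} Γ^m_{θ θ} - Γ^r_{θ m} Γ^m_{θ r}
  = ((r^4 - 4*r^2 - 1)/(r^2 - 1)^2) - (0) + (-2*r^2*(r^2 + 1)/(r^2 - 1)^2) - (-(r^2 + 1)^2/(r^2 - 1)^2) = -4*r^2/(r^2 - 1)^2
R^θ_{θ θ θ} = 0 (a repeated index in an antisymmetric pair)
R_{θθ} = R^r_{θ r θ} + R^θ_{θ θ θ} = (-4*r^2/(r^2 - 1)^2) + (0) = -4*r^2/(r^2 - 1)^2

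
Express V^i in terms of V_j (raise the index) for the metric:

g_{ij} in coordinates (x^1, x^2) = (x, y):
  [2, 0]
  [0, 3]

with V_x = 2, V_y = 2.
Inverse metric (diagonal): g^{xx} = 1/2, g^{yy} = 1/3
V^i = g^{ij} V_j:
V^x = (1/2)(2) + (0)(2) = 1
V^y = (0)(2) + (1/3)(2) = 2/3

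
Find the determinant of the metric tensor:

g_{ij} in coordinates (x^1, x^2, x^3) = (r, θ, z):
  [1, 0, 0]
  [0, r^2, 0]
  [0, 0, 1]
Diagonal metric: det(g) = g_{11}·g_{22}·g_{33}
= (1)·(r^2)·(1)
det(g) = r^2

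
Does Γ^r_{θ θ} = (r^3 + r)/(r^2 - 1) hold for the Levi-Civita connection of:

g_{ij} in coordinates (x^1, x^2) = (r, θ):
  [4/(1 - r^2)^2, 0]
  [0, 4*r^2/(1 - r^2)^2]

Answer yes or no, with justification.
Γ^r_{θ θ} = (1/2) g^{rr} (∂_θ g_{rθ} + ∂_θ g_{rθ} - ∂_r g_{θθ}) = (1/2)((1 - r^2)^2/4)((0) + (0) - (-8*(r^3 + r)/(r^2 - 1)^3)) = (r^3 + r)/(r^2 - 1)
This equals the proposed value (r^3 + r)/(r^2 - 1).
Yes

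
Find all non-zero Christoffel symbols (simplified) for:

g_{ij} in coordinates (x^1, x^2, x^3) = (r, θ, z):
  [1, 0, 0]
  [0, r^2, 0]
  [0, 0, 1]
Using Γ^k_{ij} = (1/2) g^{km} (∂_i g_{mj} + ∂_j g_{mi} - ∂_m g_{ij}); the metric is diagonal, so only the m = k term contributes.
Non-zero symbols (using the symmetry Γ^k_{ij} = Γ^k_{ji}):
Γ^r_{θ θ} = (1/2) g^{rr} (∂_θ g_{rθ} + ∂_θ g_{rθ} - ∂_r g_{θθ}) = (1/2)(1)((0) + (0) - (2*r)) = -r
Γ^θ_{r θ} = (1/2) g^{θθ} (∂_r g_{θθ} + ∂_θ g_{θr} - ∂_θ g_{rθ}) = (1/2)(1/r^2)((2*r) + (0) - (0)) = 1/r
All other Christoffel symbols are zero.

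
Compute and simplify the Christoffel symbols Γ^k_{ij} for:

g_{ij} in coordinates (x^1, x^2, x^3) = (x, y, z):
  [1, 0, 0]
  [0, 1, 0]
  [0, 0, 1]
Using Γ^k_{ij} = (1/2) g^{km} (∂_i g_{mj} + ∂_j g_{mi} - ∂_m g_{ij}); the metric is diagonal, so only the m = k term contributes.
Every metric component is constant, so all ∂_m g_{ij} = 0 and every Christoffel symbol vanishes.
All Christoffel symbols are zero.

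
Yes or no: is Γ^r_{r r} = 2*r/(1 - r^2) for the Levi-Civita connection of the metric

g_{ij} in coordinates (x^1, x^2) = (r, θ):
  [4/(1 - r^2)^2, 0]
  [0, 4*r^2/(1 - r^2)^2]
Γ^r_{r r} = (1/2) g^{rr} (∂_r g_{rr} + ∂_r g_{rr} - ∂_r g_{rr}) = (1/2)((1 - r^2)^2/4)((16*r/(1 - r^2)^3) + (16*r/(1 - r^2)^3) - (16*r/(1 - r^2)^3)) = 2*r/(1 - r^2)
This equals the proposed value 2*r/(1 - r^2).
Yes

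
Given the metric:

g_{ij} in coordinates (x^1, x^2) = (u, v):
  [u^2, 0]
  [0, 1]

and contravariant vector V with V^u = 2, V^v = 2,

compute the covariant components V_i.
V_i = g_{ij} V^j:
V_u = (u^2)(2) + (0)(2) = 2*u^2
V_v = (0)(2) + (1)(2) = 2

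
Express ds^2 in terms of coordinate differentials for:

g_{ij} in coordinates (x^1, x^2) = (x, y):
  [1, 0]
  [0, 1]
ds^2 = g_{ij} dx^i dx^j; only the non-zero components contribute.
ds^2 = dx^2 + dy^2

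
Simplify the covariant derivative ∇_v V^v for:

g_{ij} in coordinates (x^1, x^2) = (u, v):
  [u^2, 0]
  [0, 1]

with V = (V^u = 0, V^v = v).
Non-zero Christoffel symbols:
Γ^u_{u u} = 1/u
∇_v V^v = ∂_v V^v + Γ^v_{v j} V^j
  = (1) + (0)(0) + (0)(v)
  = 1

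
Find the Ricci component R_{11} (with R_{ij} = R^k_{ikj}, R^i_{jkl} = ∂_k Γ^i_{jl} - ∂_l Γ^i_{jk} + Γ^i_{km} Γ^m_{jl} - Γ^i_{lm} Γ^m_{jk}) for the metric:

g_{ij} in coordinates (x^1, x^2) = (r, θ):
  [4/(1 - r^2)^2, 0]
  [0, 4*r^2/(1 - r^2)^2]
Non-zero Christoffel symbols (Γ^k_{ij} = Γ^k_{ji}):
Γ^r_{r r} = 2*r/(1 - r^2)
Γ^r_{θ θ} = (r^3 + r)/(r^2 - 1)
Γ^θ_{r θ} = (-r^2 - 1)/(r^3 - r)
R^r_{r r r} = 0 (a repeated index in an antisymmetric pair)
R^θ_{r θ r} = ∂_θ Γ^θ_{r r} - ∂_r Γ^θ_{r θ} + Γ^θ_{θ m} Γ^m_{r r} - Γ^θ_{r m} Γ^m_{r θ}
  = (0) - ((r^4 + 4*r^2 - 1)/(r^3 - r)^2) + (2*(r^2 + 1)/(r^2 - 1)^2) - ((r^2 + 1)^2/(r^3 - r)^2) = -4/(r^2 - 1)^2
R_{rr} = R^r_{r r r} + R^θ_{r θ r} = (0) + (-4/(r^2 - 1)^2) = -4/(r^2 - 1)^2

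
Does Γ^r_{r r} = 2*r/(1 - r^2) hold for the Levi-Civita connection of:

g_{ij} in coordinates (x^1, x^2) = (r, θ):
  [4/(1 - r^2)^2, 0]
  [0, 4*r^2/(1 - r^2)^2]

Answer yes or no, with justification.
Γ^r_{r r} = (1/2) g^{rr} (∂_r g_{rr} + ∂_r g_{rr} - ∂_r g_{rr}) = (1/2)((1 - r^2)^2/4)((16*r/(1 - r^2)^3) + (16*r/(1 - r^2)^3) - (16*r/(1 - r^2)^3)) = 2*r/(1 - r^2)
This equals the proposed value 2*r/(1 - r^2).
Yes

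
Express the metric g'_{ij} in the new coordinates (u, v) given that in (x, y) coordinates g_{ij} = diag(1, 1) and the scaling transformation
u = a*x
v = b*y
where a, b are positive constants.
Invert the transformation: x = u/a, y = v/b
g'_{ij} = (∂x^k/∂x'^i)(∂x^l/∂x'^j) g_{kl}; with g_{kl} = δ_{kl} this is Σ_k (∂x^k/∂x'^i)(∂x^k/∂x'^j).
Jacobian: ∂x/∂u = 1/a, ∂x/∂v = 0, ∂y/∂u = 0, ∂y/∂v = 1/b
g'_{uu} = (1/a)(1/a) + (0)(0) = 1/a^2
g'_{uv} = (1/a)(0) + (0)(1/b) = 0
g'_{vv} = (0)(0) + (1/b)(1/b) = 1/b^2
g'_{ij} = diag(1/a^2, 1/b^2)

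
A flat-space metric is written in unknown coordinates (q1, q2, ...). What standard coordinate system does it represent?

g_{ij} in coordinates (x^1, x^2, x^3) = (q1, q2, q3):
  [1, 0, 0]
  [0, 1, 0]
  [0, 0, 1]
All components are constant and the metric is the identity, i.e. orthonormal rectilinear coordinates.
Cartesian (3D) coordinates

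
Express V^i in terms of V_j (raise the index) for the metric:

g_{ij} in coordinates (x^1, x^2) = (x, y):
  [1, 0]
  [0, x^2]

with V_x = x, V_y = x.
Inverse metric (diagonal): g^{xx} = 1, g^{yy} = 1/x^2
V^i = g^{ij} V_j:
V^x = (1)(x) + (0)(x) = x
V^y = (0)(x) + (1/x^2)(x) = 1/x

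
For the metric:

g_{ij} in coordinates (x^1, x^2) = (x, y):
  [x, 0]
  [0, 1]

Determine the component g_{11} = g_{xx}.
With x^1 = x, x^2 = y, g_{11} = g_{xx} is the row-1, column-1 entry of the matrix.
g_{11} = x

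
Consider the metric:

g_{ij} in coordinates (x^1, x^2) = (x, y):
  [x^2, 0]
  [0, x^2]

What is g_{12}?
With x^1 = x, x^2 = y, g_{12} = g_{xy} is the row-1, column-2 entry of the matrix.
g_{12} = 0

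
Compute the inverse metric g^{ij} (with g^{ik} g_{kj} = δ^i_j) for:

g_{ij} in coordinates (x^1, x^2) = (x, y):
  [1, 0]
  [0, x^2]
The metric is diagonal, so g^{ij} is diagonal with entries 1/g_{ii}: diag(1, 1/(x^2)).
g^{ij}:
  [1, 0]
  [0, 1/x^2]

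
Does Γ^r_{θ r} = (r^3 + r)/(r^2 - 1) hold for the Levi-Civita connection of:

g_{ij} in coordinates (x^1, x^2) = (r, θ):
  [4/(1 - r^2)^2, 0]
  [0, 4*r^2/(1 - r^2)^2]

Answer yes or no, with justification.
Γ^r_{θ r} = (1/2) g^{rr} (∂_θ g_{rr} + ∂_r g_{rθ} - ∂_r g_{θr}) = (1/2)((1 - r^2)^2/4)((0) + (0) - (0)) = 0
This differs from the proposed value (r^3 + r)/(r^2 - 1).
No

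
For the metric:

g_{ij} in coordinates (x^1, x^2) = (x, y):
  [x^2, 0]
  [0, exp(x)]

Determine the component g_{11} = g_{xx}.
With x^1 = x, x^2 = y, g_{11} = g_{xx} is the row-1, column-1 entry of the matrix.
g_{11} = x^2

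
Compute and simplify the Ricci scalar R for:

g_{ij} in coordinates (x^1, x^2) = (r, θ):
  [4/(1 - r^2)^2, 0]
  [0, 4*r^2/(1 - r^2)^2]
Non-zero Christoffel symbols (Γ^k_{ij} = Γ^k_{ji}):
Γ^r_{r r} = 2*r/(1 - r^2)
Γ^r_{θ θ} = (r^3 + r)/(r^2 - 1)
Γ^θ_{r θ} = (-r^2 - 1)/(r^3 - r)
Ricci tensor (R_{ij} = R^k_{ikj}): R_{rr} = -4/(r^2 - 1)^2, R_{rθ} = 0, R_{θθ} = -4*r^2/(r^2 - 1)^2
Inverse metric: g^{rr} = (1 - r^2)^2/4, g^{θθ} = (1 - r^2)^2/(4*r^2)
R = g^{ij} R_{ij} = ((1 - r^2)^2/4)(-4/(r^2 - 1)^2) + ((1 - r^2)^2/(4*r^2))(-4*r^2/(r^2 - 1)^2) = -2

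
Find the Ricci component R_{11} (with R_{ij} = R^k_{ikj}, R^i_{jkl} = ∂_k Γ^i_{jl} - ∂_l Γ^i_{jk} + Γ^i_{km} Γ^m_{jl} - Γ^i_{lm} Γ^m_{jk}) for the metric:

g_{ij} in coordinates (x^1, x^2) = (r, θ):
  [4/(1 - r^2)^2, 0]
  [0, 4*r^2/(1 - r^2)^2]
Non-zero Christoffel symbols (Γ^k_{ij} = Γ^k_{ji}):
Γ^r_{r r} = 2*r/(1 - r^2)
Γ^r_{θ θ} = (r^3 + r)/(r^2 - 1)
Γ^θ_{r θ} = (-r^2 - 1)/(r^3 - r)
R^r_{r r r} = 0 (a repeated index in an antisymmetric pair)
R^θ_{r θ r} = ∂_θ Γ^θ_{r r} - ∂_r Γ^θ_{r θ} + Γ^θ_{θ m} Γ^m_{r r} - Γ^θ_{r m} Γ^m_{r θ}
  = (0) - ((r^4 + 4*r^2 - 1)/(r^3 - r)^2) + (2*(r^2 + 1)/(r^2 - 1)^2) - ((r^2 + 1)^2/(r^3 - r)^2) = -4/(r^2 - 1)^2
R_{rr} = R^r_{r r r} + R^θ_{r θ r} = (0) + (-4/(r^2 - 1)^2) = -4/(r^2 - 1)^2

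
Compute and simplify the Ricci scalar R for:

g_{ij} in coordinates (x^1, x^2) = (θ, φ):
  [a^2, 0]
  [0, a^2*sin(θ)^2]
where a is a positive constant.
Non-zero Christoffel symbols (Γ^k_{ij} = Γ^k_{ji}):
Γ^θ_{φ φ} = -sin(2*θ)/2
Γ^φ_{θ φ} = 1/tan(θ)
Ricci tensor (R_{ij} = R^k_{ikj}): R_{θθ} = 1, R_{θφ} = 0, R_{φφ} = sin(θ)^2
Inverse metric: g^{θθ} = 1/a^2, g^{φφ} = 1/(a^2*sin(θ)^2)
R = g^{ij} R_{ij} = (1/a^2)(1) + (1/(a^2*sin(θ)^2))(sin(θ)^2) = 2/a^2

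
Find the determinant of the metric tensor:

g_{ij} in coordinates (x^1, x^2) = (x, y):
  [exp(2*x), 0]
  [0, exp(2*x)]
For a 2×2 metric: det(g) = g_{11}·g_{22} - g_{12}·g_{21}
= (exp(2*x))·(exp(2*x)) - (0)·(0)
= exp(4*x) - 0
det(g) = exp(4*x)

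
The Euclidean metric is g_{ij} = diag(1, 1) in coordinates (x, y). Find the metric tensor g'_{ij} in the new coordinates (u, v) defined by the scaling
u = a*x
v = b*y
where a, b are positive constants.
Invert the transformation: x = u/a, y = v/b
g'_{ij} = (∂x^k/∂x'^i)(∂x^l/∂x'^j) g_{kl}; with g_{kl} = δ_{kl} this is Σ_k (∂x^k/∂x'^i)(∂x^k/∂x'^j).
Jacobian: ∂x/∂u = 1/a, ∂x/∂v = 0, ∂y/∂u = 0, ∂y/∂v = 1/b
g'_{uu} = (1/a)(1/a) + (0)(0) = 1/a^2
g'_{uv} = (1/a)(0) + (0)(1/b) = 0
g'_{vv} = (0)(0) + (1/b)(1/b) = 1/b^2
g'_{ij} = diag(1/a^2, 1/b^2)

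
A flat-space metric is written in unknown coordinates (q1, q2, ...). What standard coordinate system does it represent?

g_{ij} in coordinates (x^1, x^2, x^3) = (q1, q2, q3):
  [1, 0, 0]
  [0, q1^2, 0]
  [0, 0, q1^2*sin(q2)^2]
The line element ds^2 = dq1^2 + q1^2 dq2^2 + q1^2 sin(q2)^2 dq3^2 is dr^2 + r^2 dθ^2 + r^2 sin(θ)^2 dφ^2 with q1 = r, q2 = θ, q3 = φ.
spherical coordinates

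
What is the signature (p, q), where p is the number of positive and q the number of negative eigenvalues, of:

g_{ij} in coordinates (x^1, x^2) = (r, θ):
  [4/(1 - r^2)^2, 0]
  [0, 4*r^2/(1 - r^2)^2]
The metric is diagonal, so its eigenvalues are the diagonal entries: 4/(1 - r^2)^2, 4*r^2/(1 - r^2)^2 (at a generic point, where coordinate-dependent entries are positive).
2 positive, 0 negative.
(2, 0) - Riemannian (positive definite)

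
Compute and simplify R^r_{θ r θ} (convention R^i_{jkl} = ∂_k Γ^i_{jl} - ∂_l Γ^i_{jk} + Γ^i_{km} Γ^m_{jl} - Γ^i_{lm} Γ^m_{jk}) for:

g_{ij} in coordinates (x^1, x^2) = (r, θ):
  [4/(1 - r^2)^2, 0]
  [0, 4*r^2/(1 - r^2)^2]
Non-zero Christoffel symbols (Γ^k_{ij} = Γ^k_{ji}):
Γ^r_{r r} = 2*r/(1 - r^2)
Γ^r_{θ θ} = (r^3 + r)/(r^2 - 1)
Γ^θ_{r θ} = (-r^2 - 1)/(r^3 - r)
R^r_{θ r θ} = ∂_r Γ^r_{θ θ} - ∂_θ Γ^r_{θ r} + Γ^r_{r m} Γ^m_{θ θ} - Γ^r_{θ m} Γ^m_{θ r}
  = ((r^4 - 4*r^2 - 1)/(r^2 - 1)^2) - (0) + (-2*r^2*(r^2 + 1)/(r^2 - 1)^2) - (-(r^2 + 1)^2/(r^2 - 1)^2) = -4*r^2/(r^2 - 1)^2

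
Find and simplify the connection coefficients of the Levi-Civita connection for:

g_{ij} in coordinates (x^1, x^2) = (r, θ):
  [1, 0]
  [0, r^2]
Using Γ^k_{ij} = (1/2) g^{km} (∂_i g_{mj} + ∂_j g_{mi} - ∂_m g_{ij}); the metric is diagonal, so only the m = k term contributes.
Non-zero symbols (using the symmetry Γ^k_{ij} = Γ^k_{ji}):
Γ^r_{θ θ} = (1/2) g^{rr} (∂_θ g_{rθ} + ∂_θ g_{rθ} - ∂_r g_{θθ}) = (1/2)(1)((0) + (0) - (2*r)) = -r
Γ^θ_{r θ} = (1/2) g^{θθ} (∂_r g_{θθ} + ∂_θ g_{θr} - ∂_θ g_{rθ}) = (1/2)(1/r^2)((2*r) + (0) - (0)) = 1/r
All other Christoffel symbols are zero.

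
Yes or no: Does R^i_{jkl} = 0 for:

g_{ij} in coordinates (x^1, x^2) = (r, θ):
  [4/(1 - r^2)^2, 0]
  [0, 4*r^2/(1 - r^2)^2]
Non-zero Christoffel symbols:
Γ^r_{r r} = 2*r/(1 - r^2)
Γ^r_{θ θ} = (r^3 + r)/(r^2 - 1)
Γ^θ_{r θ} = (-r^2 - 1)/(r^3 - r)
Ricci tensor: R_{rr} = -4/(r^2 - 1)^2, R_{rθ} = 0, R_{θθ} = -4*r^2/(r^2 - 1)^2
The Ricci tensor is non-zero, so the Riemann tensor is non-zero: not flat.
No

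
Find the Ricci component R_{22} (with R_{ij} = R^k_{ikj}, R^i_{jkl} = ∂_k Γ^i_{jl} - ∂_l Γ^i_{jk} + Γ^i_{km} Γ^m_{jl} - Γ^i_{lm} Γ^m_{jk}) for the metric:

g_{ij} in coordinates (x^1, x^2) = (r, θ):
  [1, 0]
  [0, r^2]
Non-zero Christoffel symbols (Γ^k_{ij} = Γ^k_{ji}):
Γ^r_{θ θ} = -r
Γ^θ_{r θ} = 1/r
R^r_{θ r θ} = ∂_r Γ^r_{θ θ} - ∂_θ Γ^r_{θ r} + Γ^r_{r m} Γ^m_{θ θ} - Γ^r_{θ m} Γ^m_{θ r}
  = (-1) - (0) + (0) - (-1) = 0
R^θ_{θ θ θ} = 0 (a repeated index in an antisymmetric pair)
R_{θθ} = R^r_{θ r θ} + R^θ_{θ θ θ} = (0) + (0) = 0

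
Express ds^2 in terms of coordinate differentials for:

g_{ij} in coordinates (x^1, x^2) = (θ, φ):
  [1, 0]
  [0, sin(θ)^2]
ds^2 = g_{ij} dx^i dx^j; only the non-zero components contribute.
ds^2 = dθ^2 + sin(θ)^2 dφ^2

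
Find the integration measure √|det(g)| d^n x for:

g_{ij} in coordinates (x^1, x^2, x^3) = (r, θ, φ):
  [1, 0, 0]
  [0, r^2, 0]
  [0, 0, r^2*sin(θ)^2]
det(g) = r^4*sin(θ)^2
√|det(g)| = r^2*sin(θ) (taking 0 < θ < π so that |sin(θ)| = sin(θ))
Volume element: dV = r^2*sin(θ) dr dθ dφ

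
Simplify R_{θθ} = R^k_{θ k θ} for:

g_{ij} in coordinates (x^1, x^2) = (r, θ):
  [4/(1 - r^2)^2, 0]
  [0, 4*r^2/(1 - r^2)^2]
Non-zero Christoffel symbols (Γ^k_{ij} = Γ^k_{ji}):
Γ^r_{r r} = 2*r/(1 - r^2)
Γ^r_{θ θ} = (r^3 + r)/(r^2 - 1)
Γ^θ_{r θ} = (-r^2 - 1)/(r^3 - r)
R^r_{θ r θ} = ∂_r Γ^r_{θ θ} - ∂_θ Γ^r_{θ r} + Γ^r_{r m} Γ^m_{θ θ} - Γ^r_{θ m} Γ^m_{θ r}
  = ((r^4 - 4*r^2 - 1)/(r^2 - 1)^2) - (0) + (-2*r^2*(r^2 + 1)/(r^2 - 1)^2) - (-(r^2 + 1)^2/(r^2 - 1)^2) = -4*r^2/(r^2 - 1)^2
R^θ_{θ θ θ} = 0 (a repeated index in an antisymmetric pair)
R_{θθ} = R^r_{θ r θ} + R^θ_{θ θ θ} = (-4*r^2/(r^2 - 1)^2) + (0) = -4*r^2/(r^2 - 1)^2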